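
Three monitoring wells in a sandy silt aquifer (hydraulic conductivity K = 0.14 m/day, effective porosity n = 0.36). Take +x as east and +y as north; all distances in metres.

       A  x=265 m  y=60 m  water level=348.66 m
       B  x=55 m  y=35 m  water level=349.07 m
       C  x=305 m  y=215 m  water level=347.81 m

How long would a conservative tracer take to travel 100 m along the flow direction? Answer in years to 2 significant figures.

With h = a·x + b·y + c and A as origin, the differences give:
  (-210)·a + (-25)·b = +0.41
  40·a + 155·b = -0.85
Eliminate b (×155 and ×(-25), subtract): -31550·a = 42.300 → a = ∂h/∂x = -0.001341
Back-substitute: b = ∂h/∂y = -0.005138.
|∇h| = √(-0.001341² + -0.005138²) = 0.00531
Seepage velocity v = K·i/n = 0.14 × 0.00531 / 0.36 = 0.002065 m/day.
t = 100 / 0.002065 = 4.843e+04 days = 133 years.

130 years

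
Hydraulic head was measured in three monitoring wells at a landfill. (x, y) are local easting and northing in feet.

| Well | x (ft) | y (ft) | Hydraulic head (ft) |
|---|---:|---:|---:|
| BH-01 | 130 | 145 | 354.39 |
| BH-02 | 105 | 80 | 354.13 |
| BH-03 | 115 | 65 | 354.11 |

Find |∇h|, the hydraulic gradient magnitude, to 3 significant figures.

0.00395

With h = a·x + b·y + c and BH-01 as origin, the differences give:
  (-25)·a + (-65)·b = -0.26
  (-15)·a + (-80)·b = -0.28
Eliminate b (×(-80) and ×(-65), subtract): 1025·a = 2.600 → a = ∂h/∂x = +0.002537
Back-substitute: b = ∂h/∂y = +0.003024.
|∇h| = √(0.002537² + 0.003024²) = 0.003947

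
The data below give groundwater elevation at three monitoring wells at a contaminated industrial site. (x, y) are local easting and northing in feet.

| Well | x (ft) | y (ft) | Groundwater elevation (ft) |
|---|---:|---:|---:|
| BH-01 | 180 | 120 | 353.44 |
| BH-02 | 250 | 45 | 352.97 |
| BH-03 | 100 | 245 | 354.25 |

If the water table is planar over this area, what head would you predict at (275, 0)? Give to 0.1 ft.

352.7 ft

Three-point gradient (reference BH-01): Δ to BH-02 = (70, -75, -0.47), Δ to BH-03 = (-80, 125, +0.81).
∂h/∂x = +0.0007273, ∂h/∂y = +0.006945 (det = 2750).
h(275, 0) = 353.44 + (+0.0007273)·(95) + (+0.006945)·(-120) = 353.44 +0.069 -0.833 = 352.676 ft.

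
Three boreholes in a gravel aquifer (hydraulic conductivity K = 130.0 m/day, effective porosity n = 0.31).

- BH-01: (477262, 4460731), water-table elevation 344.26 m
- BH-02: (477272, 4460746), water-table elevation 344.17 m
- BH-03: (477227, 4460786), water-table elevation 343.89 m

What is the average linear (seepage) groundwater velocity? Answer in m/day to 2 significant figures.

2.7 m/day

Differences from BH-01: to BH-02 (Δx, Δy, Δh) = (10, 15, -0.09); to BH-03 = (-35, 55, -0.37).
Determinant of the coordinate differences = 10·55 − (-35)·15 = 1075.
∂h/∂x = [(-0.09)·55 − (-0.37)·15] / 1075 = +0.0005581
∂h/∂y = [10·(-0.37) − (-35)·(-0.09)] / 1075 = -0.006372
|∇h| = √(0.0005581² + -0.006372²) = 0.006396
Seepage velocity v = K·i/n = 130.0 × 0.006396 / 0.31 = 2.682 m/day.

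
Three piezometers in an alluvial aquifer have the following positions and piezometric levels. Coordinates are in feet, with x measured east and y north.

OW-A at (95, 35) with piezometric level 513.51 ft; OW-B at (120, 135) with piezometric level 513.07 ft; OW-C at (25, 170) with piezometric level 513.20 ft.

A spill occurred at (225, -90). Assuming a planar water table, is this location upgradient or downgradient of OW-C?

upgradient

Differences from OW-A: to OW-B (Δx, Δy, Δh) = (25, 100, -0.44); to OW-C = (-70, 135, -0.31).
Determinant of the coordinate differences = 25·135 − (-70)·100 = 10375.
∂h/∂x = [(-0.44)·135 − (-0.31)·100] / 10375 = -0.002737
∂h/∂y = [25·(-0.31) − (-70)·(-0.44)] / 10375 = -0.003716
Head at (225, -90) = 513.51 + (-0.002737)·(130) + (-0.003716)·(-125) = 513.62 ft.
That is higher than the 513.20 ft at OW-C, so the point is upgradient.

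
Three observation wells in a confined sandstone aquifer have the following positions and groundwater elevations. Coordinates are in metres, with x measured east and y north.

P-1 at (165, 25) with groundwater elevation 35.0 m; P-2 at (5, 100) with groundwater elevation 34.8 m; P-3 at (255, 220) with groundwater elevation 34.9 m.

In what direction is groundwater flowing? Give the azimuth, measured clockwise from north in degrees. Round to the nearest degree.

317°

Differences from P-1: to P-2 (Δx, Δy, Δh) = (-160, 75, -0.2); to P-3 = (90, 195, -0.1).
Solve a·Δx + b·Δy = Δh: det = (-160)·195 − 90·75 = -37950.
∂h/∂x = [(-0.2)·195 − (-0.1)·75] / -37950 = +0.0008300
∂h/∂y = [(-160)·(-0.1) − 90·(-0.2)] / -37950 = -0.0008959
Flow direction (−∇h) has components (-0.0008300 E, +0.0008959 N).
Azimuth = atan2(E, N) = atan2(-0.0008300, +0.0008959) = 317.2° ≈ 317°.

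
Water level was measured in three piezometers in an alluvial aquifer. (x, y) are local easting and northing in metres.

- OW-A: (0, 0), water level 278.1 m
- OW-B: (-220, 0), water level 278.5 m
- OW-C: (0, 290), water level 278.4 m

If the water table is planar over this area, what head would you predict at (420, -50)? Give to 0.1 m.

∂h/∂x = (278.5 − 278.1) / (-220 − 0) = -0.001818
∂h/∂y = (278.4 − 278.1) / (290 − 0) = +0.001034
h(420, -50) = 278.1 + (-0.001818)·(420) + (+0.001034)·(-50) = 278.1 -0.764 -0.052 = 277.285 m.

277.3 m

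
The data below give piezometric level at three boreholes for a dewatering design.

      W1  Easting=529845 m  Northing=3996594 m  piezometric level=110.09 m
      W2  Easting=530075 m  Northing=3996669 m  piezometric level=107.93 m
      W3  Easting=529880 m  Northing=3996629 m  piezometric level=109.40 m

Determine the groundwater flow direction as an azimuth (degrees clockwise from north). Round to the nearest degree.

With h = a·x + b·y + c and W1 as origin, the differences give:
  230·a + 75·b = -2.16
  35·a + 35·b = -0.69
Eliminate b (×35 and ×75, subtract): 5425·a = -23.850 → a = ∂h/∂x = -0.004396
Back-substitute: b = ∂h/∂y = -0.01532.
Flow direction (−∇h) has components (+0.004396 E, +0.01532 N).
Azimuth = atan2(E, N) = atan2(+0.004396, +0.01532) = 16.0° ≈ 016°.

016°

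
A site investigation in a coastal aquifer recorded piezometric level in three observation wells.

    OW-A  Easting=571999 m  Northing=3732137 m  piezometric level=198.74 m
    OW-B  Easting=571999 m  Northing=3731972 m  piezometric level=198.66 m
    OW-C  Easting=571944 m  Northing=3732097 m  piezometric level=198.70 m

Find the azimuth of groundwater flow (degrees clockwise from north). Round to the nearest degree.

Taking OW-A as reference: OW-B−OW-A = (0, -165, -0.08); OW-C−OW-A = (-55, -40, -0.04).
Determinant of the coordinate differences = 0·(-40) − (-55)·(-165) = -9075.
∂h/∂x = [(-0.08)·(-40) − (-0.04)·(-165)] / -9075 = +0.0003747
∂h/∂y = [0·(-0.04) − (-55)·(-0.08)] / -9075 = +0.0004848
Flow direction (−∇h) has components (-0.0003747 E, -0.0004848 N).
Azimuth = atan2(E, N) = atan2(-0.0003747, -0.0004848) = 217.7° ≈ 218°.

218°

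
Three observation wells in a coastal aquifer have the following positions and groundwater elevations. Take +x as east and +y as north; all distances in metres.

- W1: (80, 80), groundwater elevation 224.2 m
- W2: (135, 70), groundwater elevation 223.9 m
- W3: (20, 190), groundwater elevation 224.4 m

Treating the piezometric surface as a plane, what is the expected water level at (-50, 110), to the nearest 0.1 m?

224.9 m

With h = a·x + b·y + c and W1 as origin, the differences give:
  55·a + (-10)·b = -0.3
  (-60)·a + 110·b = +0.2
Eliminate b (×110 and ×(-10), subtract): 5450·a = -31.00 → a = ∂h/∂x = -0.005688
Back-substitute: b = ∂h/∂y = -0.001284.
h(-50, 110) = 224.2 + (-0.005688)·(-130) + (-0.001284)·(30) = 224.2 +0.739 -0.039 = 224.901 m.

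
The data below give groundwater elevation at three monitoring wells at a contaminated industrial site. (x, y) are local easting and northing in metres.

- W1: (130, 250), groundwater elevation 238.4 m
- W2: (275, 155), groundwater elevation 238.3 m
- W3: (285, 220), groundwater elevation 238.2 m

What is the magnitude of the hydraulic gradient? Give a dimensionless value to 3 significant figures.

Taking W1 as reference: W2−W1 = (145, -95, -0.1); W3−W1 = (155, -30, -0.2).
Determinant of the coordinate differences = 145·(-30) − 155·(-95) = 10375.
∂h/∂x = [(-0.1)·(-30) − (-0.2)·(-95)] / 10375 = -0.001542
∂h/∂y = [145·(-0.2) − 155·(-0.1)] / 10375 = -0.001301
|∇h| = √(-0.001542² + -0.001301²) = 0.002018

0.00202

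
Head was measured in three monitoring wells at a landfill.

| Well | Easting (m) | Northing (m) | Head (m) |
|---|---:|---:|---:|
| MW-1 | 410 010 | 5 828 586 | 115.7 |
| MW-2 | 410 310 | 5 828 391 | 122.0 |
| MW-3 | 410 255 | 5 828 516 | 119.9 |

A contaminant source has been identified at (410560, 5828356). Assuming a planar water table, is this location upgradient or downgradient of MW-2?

Taking MW-1 as reference: MW-2−MW-1 = (300, -195, +6.3); MW-3−MW-1 = (245, -70, +4.2).
Solve a·Δx + b·Δy = Δh: det = 300·(-70) − 245·(-195) = 26775.
∂h/∂x = [(+6.3)·(-70) − (+4.2)·(-195)] / 26775 = +0.01412
∂h/∂y = [300·(+4.2) − 245·(+6.3)] / 26775 = -0.01059
Head at (410560, 5828356) = 115.7 + (+0.01412)·(550) + (-0.01059)·(-230) = 125.90 m.
That is higher than the 122.0 m at MW-2, so the point is upgradient.

upgradient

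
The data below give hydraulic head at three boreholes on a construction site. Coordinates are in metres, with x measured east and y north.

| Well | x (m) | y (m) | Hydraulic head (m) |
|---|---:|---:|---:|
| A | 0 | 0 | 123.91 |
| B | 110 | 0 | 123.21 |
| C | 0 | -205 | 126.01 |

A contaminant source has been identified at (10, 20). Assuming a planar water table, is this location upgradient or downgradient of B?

∂h/∂x = (123.21 − 123.91) / (110 − 0) = -0.006364
∂h/∂y = (126.01 − 123.91) / (-205 − 0) = -0.01024
Head at (10, 20) = 123.91 + (-0.006364)·(10) + (-0.01024)·(20) = 123.64 m.
That is higher than the 123.21 m at B, so the point is upgradient.

upgradient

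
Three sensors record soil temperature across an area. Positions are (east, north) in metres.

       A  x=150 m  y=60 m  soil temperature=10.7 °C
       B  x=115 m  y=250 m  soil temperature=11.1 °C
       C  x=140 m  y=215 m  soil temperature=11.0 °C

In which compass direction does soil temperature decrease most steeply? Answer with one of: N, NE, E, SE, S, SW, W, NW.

Taking A as reference: B−A = (-35, 190, +0.4); C−A = (-10, 155, +0.3).
Determinant of the coordinate differences = (-35)·155 − (-10)·190 = -3525.
∂T/∂x = [(+0.4)·155 − (+0.3)·190] / -3525 = -0.001418
∂T/∂y = [(-35)·(+0.3) − (-10)·(+0.4)] / -3525 = +0.001844
Steepest decrease is along −∇f = (+0.001418 E, -0.001844 N) → southeast.

SE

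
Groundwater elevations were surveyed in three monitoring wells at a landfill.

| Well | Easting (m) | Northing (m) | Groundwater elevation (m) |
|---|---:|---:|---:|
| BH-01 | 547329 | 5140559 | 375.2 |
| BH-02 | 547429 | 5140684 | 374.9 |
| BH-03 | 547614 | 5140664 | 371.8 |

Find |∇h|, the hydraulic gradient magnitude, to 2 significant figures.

0.019

Taking BH-01 as reference: BH-02−BH-01 = (100, 125, -0.3); BH-03−BH-01 = (285, 105, -3.4).
Solve a·Δx + b·Δy = Δh: det = 100·105 − 285·125 = -25125.
∂h/∂x = [(-0.3)·105 − (-3.4)·125] / -25125 = -0.01566
∂h/∂y = [100·(-3.4) − 285·(-0.3)] / -25125 = +0.01013
|∇h| = √(-0.01566² + 0.01013²) = 0.01865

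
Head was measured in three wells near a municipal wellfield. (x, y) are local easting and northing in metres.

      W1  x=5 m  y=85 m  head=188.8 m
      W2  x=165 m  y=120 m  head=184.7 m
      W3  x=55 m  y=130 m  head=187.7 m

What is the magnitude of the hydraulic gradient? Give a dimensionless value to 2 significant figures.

0.027

Three-point gradient (reference W1): Δ to W2 = (160, 35, -4.1), Δ to W3 = (50, 45, -1.1).
∂h/∂x = -0.02679, ∂h/∂y = +0.005321 (det = 5450).
|∇h| = √(-0.02679² + 0.005321²) = 0.02731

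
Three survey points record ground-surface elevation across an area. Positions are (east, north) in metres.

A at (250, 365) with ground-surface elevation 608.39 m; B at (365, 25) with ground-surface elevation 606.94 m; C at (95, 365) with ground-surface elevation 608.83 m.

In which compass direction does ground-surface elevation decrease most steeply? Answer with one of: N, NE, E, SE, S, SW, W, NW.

Taking A as reference: B−A = (115, -340, -1.45); C−A = (-155, 0, +0.44).
Solve a·Δx + b·Δy = Δz: det = 115·0 − (-155)·(-340) = -52700.
∂z/∂x = [(-1.45)·0 − (+0.44)·(-340)] / -52700 = -0.002839
∂z/∂y = [115·(+0.44) − (-155)·(-1.45)] / -52700 = +0.003305
Steepest decrease is along −∇f = (+0.002839 E, -0.003305 N) → southeast.

SE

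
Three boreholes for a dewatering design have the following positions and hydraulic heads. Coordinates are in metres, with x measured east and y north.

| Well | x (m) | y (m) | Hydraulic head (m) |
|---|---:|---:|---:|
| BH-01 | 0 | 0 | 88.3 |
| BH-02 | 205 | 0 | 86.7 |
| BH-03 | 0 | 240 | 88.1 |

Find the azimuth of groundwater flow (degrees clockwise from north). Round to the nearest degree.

∂h/∂x = (86.7 − 88.3) / (205 − 0) = -0.007805
∂h/∂y = (88.1 − 88.3) / (240 − 0) = -0.0008333
Flow direction (−∇h) has components (+0.007805 E, +0.0008333 N).
Azimuth = atan2(E, N) = atan2(+0.007805, +0.0008333) = 83.9° ≈ 084°.

084°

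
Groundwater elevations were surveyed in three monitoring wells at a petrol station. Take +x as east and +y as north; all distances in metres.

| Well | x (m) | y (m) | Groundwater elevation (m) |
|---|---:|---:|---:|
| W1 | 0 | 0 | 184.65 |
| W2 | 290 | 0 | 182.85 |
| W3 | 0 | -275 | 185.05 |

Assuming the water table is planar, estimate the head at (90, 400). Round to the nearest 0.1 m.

183.5 m

∂h/∂x = (182.85 − 184.65) / (290 − 0) = -0.006207
∂h/∂y = (185.05 − 184.65) / (-275 − 0) = -0.001455
h(90, 400) = 184.65 + (-0.006207)·(90) + (-0.001455)·(400) = 184.65 -0.559 -0.582 = 183.510 m.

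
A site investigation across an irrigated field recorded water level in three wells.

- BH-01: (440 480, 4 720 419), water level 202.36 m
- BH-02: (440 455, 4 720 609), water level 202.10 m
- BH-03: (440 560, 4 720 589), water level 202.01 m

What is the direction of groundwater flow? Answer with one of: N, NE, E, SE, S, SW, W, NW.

Taking BH-01 as reference: BH-02−BH-01 = (-25, 190, -0.26); BH-03−BH-01 = (80, 170, -0.35).
Solve a·Δx + b·Δy = Δh: det = (-25)·170 − 80·190 = -19450.
∂h/∂x = [(-0.26)·170 − (-0.35)·190] / -19450 = -0.001147
∂h/∂y = [(-25)·(-0.35) − 80·(-0.26)] / -19450 = -0.001519
Flow = −∇h = (+0.001147 east, +0.001519 north), which points northeast.

NE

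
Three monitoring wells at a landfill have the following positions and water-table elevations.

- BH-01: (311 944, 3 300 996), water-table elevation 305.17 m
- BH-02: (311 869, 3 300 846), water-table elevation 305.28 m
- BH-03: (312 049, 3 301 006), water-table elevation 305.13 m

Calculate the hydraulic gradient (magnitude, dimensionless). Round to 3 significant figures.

Three-point gradient (reference BH-01): Δ to BH-02 = (-75, -150, +0.11), Δ to BH-03 = (105, 10, -0.04).
∂h/∂x = -0.0003267, ∂h/∂y = -0.0005700 (det = 15000).
|∇h| = √(-0.0003267² + -0.0005700²) = 0.000657

0.000657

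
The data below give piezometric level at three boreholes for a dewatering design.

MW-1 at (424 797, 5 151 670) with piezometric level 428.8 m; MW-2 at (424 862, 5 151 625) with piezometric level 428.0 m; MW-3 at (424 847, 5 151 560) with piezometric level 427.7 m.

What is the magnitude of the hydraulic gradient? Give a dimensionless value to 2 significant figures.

Differences from MW-1: to MW-2 (Δx, Δy, Δh) = (65, -45, -0.8); to MW-3 = (50, -110, -1.1).
Solve a·Δx + b·Δy = Δh: det = 65·(-110) − 50·(-45) = -4900.
∂h/∂x = [(-0.8)·(-110) − (-1.1)·(-45)] / -4900 = -0.007857
∂h/∂y = [65·(-1.1) − 50·(-0.8)] / -4900 = +0.006429
|∇h| = √(-0.007857² + 0.006429²) = 0.01015

0.010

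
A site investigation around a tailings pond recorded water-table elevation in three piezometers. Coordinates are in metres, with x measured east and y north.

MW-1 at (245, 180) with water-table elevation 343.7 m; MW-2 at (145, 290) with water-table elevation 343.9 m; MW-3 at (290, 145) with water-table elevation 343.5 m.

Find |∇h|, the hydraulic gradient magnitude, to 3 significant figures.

Differences from MW-1: to MW-2 (Δx, Δy, Δh) = (-100, 110, +0.2); to MW-3 = (45, -35, -0.2).
Solve a·Δx + b·Δy = Δh: det = (-100)·(-35) − 45·110 = -1450.
∂h/∂x = [(+0.2)·(-35) − (-0.2)·110] / -1450 = -0.01034
∂h/∂y = [(-100)·(-0.2) − 45·(+0.2)] / -1450 = -0.007586
|∇h| = √(-0.01034² + -0.007586²) = 0.01282

0.0128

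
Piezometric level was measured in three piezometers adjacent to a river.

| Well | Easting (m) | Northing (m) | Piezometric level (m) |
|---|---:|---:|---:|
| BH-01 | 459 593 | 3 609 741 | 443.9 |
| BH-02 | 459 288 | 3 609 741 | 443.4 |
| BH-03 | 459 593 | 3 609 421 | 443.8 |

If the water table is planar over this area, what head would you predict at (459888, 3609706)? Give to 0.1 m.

∂h/∂x = (443.4 − 443.9) / (459288 − 459593) = +0.001639
∂h/∂y = (443.8 − 443.9) / (3609421 − 3609741) = +0.0003125
h(459888, 3609706) = 443.9 + (+0.001639)·(295) + (+0.0003125)·(-35) = 443.9 +0.484 -0.011 = 444.373 m.

444.4 m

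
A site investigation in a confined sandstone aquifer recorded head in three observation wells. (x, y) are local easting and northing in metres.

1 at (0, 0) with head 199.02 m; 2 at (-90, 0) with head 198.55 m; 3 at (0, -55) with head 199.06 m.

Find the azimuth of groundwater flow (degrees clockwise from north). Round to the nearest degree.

278°

∂h/∂x = (198.55 − 199.02) / (-90 − 0) = +0.005222
∂h/∂y = (199.06 − 199.02) / (-55 − 0) = -0.0007273
Flow direction (−∇h) has components (-0.005222 E, +0.0007273 N).
Azimuth = atan2(E, N) = atan2(-0.005222, +0.0007273) = 277.9° ≈ 278°.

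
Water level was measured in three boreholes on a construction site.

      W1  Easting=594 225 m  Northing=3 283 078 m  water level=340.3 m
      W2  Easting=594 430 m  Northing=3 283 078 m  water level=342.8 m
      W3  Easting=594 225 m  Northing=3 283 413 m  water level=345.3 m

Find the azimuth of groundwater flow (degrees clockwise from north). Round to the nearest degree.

∂h/∂x = (342.8 − 340.3) / (594430 − 594225) = +0.01220
∂h/∂y = (345.3 − 340.3) / (3283413 − 3283078) = +0.01493
Flow direction (−∇h) has components (-0.01220 E, -0.01493 N).
Azimuth = atan2(E, N) = atan2(-0.01220, -0.01493) = 219.3° ≈ 219°.

219°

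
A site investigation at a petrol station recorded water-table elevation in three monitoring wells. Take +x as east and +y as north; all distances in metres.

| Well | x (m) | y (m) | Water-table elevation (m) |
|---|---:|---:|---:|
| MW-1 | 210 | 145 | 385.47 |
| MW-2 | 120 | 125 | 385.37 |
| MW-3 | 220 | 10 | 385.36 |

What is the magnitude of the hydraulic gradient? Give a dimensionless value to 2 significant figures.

0.0013

Taking MW-1 as reference: MW-2−MW-1 = (-90, -20, -0.10); MW-3−MW-1 = (10, -135, -0.11).
Determinant of the coordinate differences = (-90)·(-135) − 10·(-20) = 12350.
∂h/∂x = [(-0.10)·(-135) − (-0.11)·(-20)] / 12350 = +0.0009150
∂h/∂y = [(-90)·(-0.11) − 10·(-0.10)] / 12350 = +0.0008826
|∇h| = √(0.0009150² + 0.0008826²) = 0.001271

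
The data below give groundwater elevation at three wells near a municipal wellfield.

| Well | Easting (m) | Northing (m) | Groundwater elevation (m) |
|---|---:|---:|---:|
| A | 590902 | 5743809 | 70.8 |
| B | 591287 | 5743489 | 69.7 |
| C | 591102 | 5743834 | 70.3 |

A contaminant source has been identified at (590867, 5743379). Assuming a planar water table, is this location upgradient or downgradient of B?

upgradient

Taking A as reference: B−A = (385, -320, -1.1); C−A = (200, 25, -0.5).
Determinant of the coordinate differences = 385·25 − 200·(-320) = 73625.
∂h/∂x = [(-1.1)·25 − (-0.5)·(-320)] / 73625 = -0.002547
∂h/∂y = [385·(-0.5) − 200·(-1.1)] / 73625 = +0.0003735
Head at (590867, 5743379) = 70.8 + (-0.002547)·(-35) + (+0.0003735)·(-430) = 70.73 m.
That is higher than the 69.7 m at B, so the point is upgradient.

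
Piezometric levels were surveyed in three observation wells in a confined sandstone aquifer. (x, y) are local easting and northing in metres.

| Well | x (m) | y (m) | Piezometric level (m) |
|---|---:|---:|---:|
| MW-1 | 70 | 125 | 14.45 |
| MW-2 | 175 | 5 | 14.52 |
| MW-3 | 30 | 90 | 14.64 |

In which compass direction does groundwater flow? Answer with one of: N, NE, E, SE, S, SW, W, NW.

Taking MW-1 as reference: MW-2−MW-1 = (105, -120, +0.07); MW-3−MW-1 = (-40, -35, +0.19).
Solve a·Δx + b·Δy = Δh: det = 105·(-35) − (-40)·(-120) = -8475.
∂h/∂x = [(+0.07)·(-35) − (+0.19)·(-120)] / -8475 = -0.002401
∂h/∂y = [105·(+0.19) − (-40)·(+0.07)] / -8475 = -0.002684
Flow = −∇h = (+0.002401 east, +0.002684 north), which points northeast.

NE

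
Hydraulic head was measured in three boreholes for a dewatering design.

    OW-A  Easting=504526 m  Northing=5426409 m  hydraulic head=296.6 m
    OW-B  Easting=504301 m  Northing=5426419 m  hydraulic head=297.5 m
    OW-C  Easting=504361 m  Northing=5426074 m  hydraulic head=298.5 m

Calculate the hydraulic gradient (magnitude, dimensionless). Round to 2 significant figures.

0.0055

With h = a·x + b·y + c and OW-A as origin, the differences give:
  (-225)·a + 10·b = +0.9
  (-165)·a + (-335)·b = +1.9
Eliminate b (×(-335) and ×10, subtract): 77025·a = -320.50 → a = ∂h/∂x = -0.004161
Back-substitute: b = ∂h/∂y = -0.003622.
|∇h| = √(-0.004161² + -0.003622²) = 0.005517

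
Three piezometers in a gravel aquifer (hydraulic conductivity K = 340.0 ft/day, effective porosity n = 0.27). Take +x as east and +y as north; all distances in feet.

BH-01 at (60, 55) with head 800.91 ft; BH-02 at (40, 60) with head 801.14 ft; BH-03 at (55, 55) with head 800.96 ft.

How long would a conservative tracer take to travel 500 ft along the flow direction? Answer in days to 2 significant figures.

34 days

Taking BH-01 as reference: BH-02−BH-01 = (-20, 5, +0.23); BH-03−BH-01 = (-5, 0, +0.05).
Solve a·Δx + b·Δy = Δh: det = (-20)·0 − (-5)·5 = 25.
∂h/∂x = [(+0.23)·0 − (+0.05)·5] / 25 = -0.01000
∂h/∂y = [(-20)·(+0.05) − (-5)·(+0.23)] / 25 = +0.006000
|∇h| = √(-0.01000² + 0.006000²) = 0.01166
Seepage velocity v = K·i/n = 340.0 × 0.01166 / 0.27 = 14.68 ft/day.
t = 500 / 14.68 = 34.06 days.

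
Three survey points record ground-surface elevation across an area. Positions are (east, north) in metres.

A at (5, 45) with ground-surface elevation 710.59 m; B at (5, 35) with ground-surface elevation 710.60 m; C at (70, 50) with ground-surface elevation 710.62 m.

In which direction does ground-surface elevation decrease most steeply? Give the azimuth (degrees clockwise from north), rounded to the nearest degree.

332°

With z = a·x + b·y + c and A as origin, the differences give:
  0·a + (-10)·b = +0.01
  65·a + 5·b = +0.03
Eliminate b (×5 and ×(-10), subtract): 650·a = 0.350 → a = ∂z/∂x = +0.0005385
Back-substitute: b = ∂z/∂y = -0.0010000.
Steepest decrease is along −∇f: components (-0.0005385 E, +0.0010000 N).
Azimuth = atan2(-0.0005385, +0.0010000) = 331.7° ≈ 332°.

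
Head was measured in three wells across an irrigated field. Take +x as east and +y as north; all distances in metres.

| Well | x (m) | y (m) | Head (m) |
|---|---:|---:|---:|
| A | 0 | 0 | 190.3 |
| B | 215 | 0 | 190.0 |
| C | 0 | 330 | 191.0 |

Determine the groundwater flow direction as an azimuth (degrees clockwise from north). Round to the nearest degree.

∂h/∂x = (190.0 − 190.3) / (215 − 0) = -0.001395
∂h/∂y = (191.0 − 190.3) / (330 − 0) = +0.002121
Flow direction (−∇h) has components (+0.001395 E, -0.002121 N).
Azimuth = atan2(E, N) = atan2(+0.001395, -0.002121) = 146.7° ≈ 147°.

147°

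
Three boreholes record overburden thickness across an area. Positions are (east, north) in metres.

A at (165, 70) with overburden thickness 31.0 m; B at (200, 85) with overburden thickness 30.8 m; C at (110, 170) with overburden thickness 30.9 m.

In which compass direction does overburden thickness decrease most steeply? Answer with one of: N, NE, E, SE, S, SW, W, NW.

NE

Differences from A: to B (Δx, Δy, Δh) = (35, 15, -0.2); to C = (-55, 100, -0.1).
Solve a·Δx + b·Δy = Δd: det = 35·100 − (-55)·15 = 4325.
∂d/∂x = [(-0.2)·100 − (-0.1)·15] / 4325 = -0.004277
∂d/∂y = [35·(-0.1) − (-55)·(-0.2)] / 4325 = -0.003353
Steepest decrease is along −∇f = (+0.004277 E, +0.003353 N) → northeast.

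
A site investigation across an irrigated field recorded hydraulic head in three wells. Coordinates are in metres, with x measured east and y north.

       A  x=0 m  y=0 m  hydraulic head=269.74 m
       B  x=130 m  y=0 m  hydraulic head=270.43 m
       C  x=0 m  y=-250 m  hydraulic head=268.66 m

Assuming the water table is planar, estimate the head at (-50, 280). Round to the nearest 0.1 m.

∂h/∂x = (270.43 − 269.74) / (130 − 0) = +0.005308
∂h/∂y = (268.66 − 269.74) / (-250 − 0) = +0.004320
h(-50, 280) = 269.74 + (+0.005308)·(-50) + (+0.004320)·(280) = 269.74 -0.265 +1.210 = 270.684 m.

270.7 m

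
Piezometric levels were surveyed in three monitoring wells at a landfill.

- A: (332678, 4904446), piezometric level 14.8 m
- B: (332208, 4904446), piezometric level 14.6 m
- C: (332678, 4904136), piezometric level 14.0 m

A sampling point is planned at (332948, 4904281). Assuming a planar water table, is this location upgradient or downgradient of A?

downgradient

∂h/∂x = (14.6 − 14.8) / (332208 − 332678) = +0.0004255
∂h/∂y = (14.0 − 14.8) / (4904136 − 4904446) = +0.002581
Head at (332948, 4904281) = 14.8 + (+0.0004255)·(270) + (+0.002581)·(-165) = 14.49 m.
That is lower than the 14.8 m at A, so the point is downgradient.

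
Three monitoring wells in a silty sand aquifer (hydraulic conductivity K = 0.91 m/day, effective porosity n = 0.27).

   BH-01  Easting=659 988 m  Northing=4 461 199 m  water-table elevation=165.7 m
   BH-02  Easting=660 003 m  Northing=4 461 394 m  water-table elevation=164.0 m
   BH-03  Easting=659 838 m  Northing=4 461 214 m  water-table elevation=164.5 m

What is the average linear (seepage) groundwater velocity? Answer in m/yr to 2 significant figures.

Taking BH-01 as reference: BH-02−BH-01 = (15, 195, -1.7); BH-03−BH-01 = (-150, 15, -1.2).
Determinant of the coordinate differences = 15·15 − (-150)·195 = 29475.
∂h/∂x = [(-1.7)·15 − (-1.2)·195] / 29475 = +0.007074
∂h/∂y = [15·(-1.2) − (-150)·(-1.7)] / 29475 = -0.009262
|∇h| = √(0.007074² + -0.009262²) = 0.01165
Seepage velocity v = K·i/n = 0.91 × 0.01165 / 0.27 = 0.03926 m/day = 14.34 m/yr.

14 m/yr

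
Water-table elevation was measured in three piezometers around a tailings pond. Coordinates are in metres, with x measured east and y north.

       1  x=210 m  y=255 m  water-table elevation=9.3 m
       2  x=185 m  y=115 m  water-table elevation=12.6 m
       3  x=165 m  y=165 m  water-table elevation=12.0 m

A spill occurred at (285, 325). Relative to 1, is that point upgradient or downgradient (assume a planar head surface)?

downgradient

Three-point gradient (reference 1): Δ to 2 = (-25, -140, +3.3), Δ to 3 = (-45, -90, +2.7).
∂h/∂x = -0.02000, ∂h/∂y = -0.02000 (det = -4050).
Head at (285, 325) = 9.3 + (-0.02000)·(75) + (-0.02000)·(70) = 6.40 m.
That is lower than the 9.3 m at 1, so the point is downgradient.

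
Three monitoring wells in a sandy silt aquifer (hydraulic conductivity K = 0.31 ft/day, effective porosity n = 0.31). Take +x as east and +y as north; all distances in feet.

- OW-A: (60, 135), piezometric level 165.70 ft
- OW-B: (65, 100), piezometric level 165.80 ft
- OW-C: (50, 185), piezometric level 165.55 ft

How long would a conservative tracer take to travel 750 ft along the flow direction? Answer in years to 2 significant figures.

580 years

Three-point gradient (reference OW-A): Δ to OW-B = (5, -35, +0.10), Δ to OW-C = (-10, 50, -0.15).
∂h/∂x = +0.002500, ∂h/∂y = -0.002500 (det = -100).
|∇h| = √(0.002500² + -0.002500²) = 0.003536
Seepage velocity v = K·i/n = 0.31 × 0.003536 / 0.31 = 0.003536 ft/day.
t = 750 / 0.003536 = 2.121e+05 days = 581 years.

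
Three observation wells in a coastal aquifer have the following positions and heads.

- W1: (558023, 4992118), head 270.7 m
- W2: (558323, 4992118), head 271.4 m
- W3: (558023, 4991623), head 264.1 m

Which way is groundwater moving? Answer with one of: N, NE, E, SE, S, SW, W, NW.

S

∂h/∂x = (271.4 − 270.7) / (558323 − 558023) = +0.002333
∂h/∂y = (264.1 − 270.7) / (4991623 − 4992118) = +0.01333
Flow = −∇h = (-0.002333 east, -0.01333 north), which points south.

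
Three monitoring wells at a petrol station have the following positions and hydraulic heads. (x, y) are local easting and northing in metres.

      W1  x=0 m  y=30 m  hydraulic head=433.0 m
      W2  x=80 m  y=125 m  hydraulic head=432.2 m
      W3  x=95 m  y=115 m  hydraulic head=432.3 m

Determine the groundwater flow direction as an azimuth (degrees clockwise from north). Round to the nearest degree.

With h = a·x + b·y + c and W1 as origin, the differences give:
  80·a + 95·b = -0.8
  95·a + 85·b = -0.7
Eliminate b (×85 and ×95, subtract): -2225·a = -1.50 → a = ∂h/∂x = +0.0006742
Back-substitute: b = ∂h/∂y = -0.008989.
Flow direction (−∇h) has components (-0.0006742 E, +0.008989 N).
Azimuth = atan2(E, N) = atan2(-0.0006742, +0.008989) = 355.7° ≈ 356°.

356°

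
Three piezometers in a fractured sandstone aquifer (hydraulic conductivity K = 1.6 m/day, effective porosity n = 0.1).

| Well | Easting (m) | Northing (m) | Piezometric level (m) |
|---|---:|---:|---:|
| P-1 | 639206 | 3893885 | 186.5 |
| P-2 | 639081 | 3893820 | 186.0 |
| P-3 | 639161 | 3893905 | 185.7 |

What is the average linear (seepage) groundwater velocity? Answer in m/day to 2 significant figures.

0.29 m/day

With h = a·x + b·y + c and P-1 as origin, the differences give:
  (-125)·a + (-65)·b = -0.5
  (-45)·a + 20·b = -0.8
Eliminate b (×20 and ×(-65), subtract): -5425·a = -62.00 → a = ∂h/∂x = +0.01143
Back-substitute: b = ∂h/∂y = -0.01429.
|∇h| = √(0.01143² + -0.01429²) = 0.0183
Seepage velocity v = K·i/n = 1.6 × 0.0183 / 0.1 = 0.2928 m/day.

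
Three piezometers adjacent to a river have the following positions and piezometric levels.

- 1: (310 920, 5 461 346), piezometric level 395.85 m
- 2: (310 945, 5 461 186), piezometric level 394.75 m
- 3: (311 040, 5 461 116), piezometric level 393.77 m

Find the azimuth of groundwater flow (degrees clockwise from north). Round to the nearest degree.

Differences from 1: to 2 (Δx, Δy, Δh) = (25, -160, -1.10); to 3 = (120, -230, -2.08).
Solve a·Δx + b·Δy = Δh: det = 25·(-230) − 120·(-160) = 13450.
∂h/∂x = [(-1.10)·(-230) − (-2.08)·(-160)] / 13450 = -0.005933
∂h/∂y = [25·(-2.08) − 120·(-1.10)] / 13450 = +0.005948
Flow direction (−∇h) has components (+0.005933 E, -0.005948 N).
Azimuth = atan2(E, N) = atan2(+0.005933, -0.005948) = 135.1° ≈ 135°.

135°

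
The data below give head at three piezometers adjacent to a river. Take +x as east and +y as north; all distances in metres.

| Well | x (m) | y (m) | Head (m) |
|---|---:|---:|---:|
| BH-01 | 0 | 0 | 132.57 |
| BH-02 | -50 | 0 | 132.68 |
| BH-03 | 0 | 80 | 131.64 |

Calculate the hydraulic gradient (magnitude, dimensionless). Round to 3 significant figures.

0.0118

∂h/∂x = (132.68 − 132.57) / (-50 − 0) = -0.002200
∂h/∂y = (131.64 − 132.57) / (80 − 0) = -0.01163
|∇h| = √(-0.002200² + -0.01163²) = 0.01184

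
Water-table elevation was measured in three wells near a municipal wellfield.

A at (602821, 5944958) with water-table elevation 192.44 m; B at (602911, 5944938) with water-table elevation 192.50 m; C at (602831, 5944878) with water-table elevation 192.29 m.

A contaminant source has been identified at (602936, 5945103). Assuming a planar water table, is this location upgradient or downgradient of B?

Taking A as reference: B−A = (90, -20, +0.06); C−A = (10, -80, -0.15).
Solve a·Δx + b·Δy = Δh: det = 90·(-80) − 10·(-20) = -7000.
∂h/∂x = [(+0.06)·(-80) − (-0.15)·(-20)] / -7000 = +0.001114
∂h/∂y = [90·(-0.15) − 10·(+0.06)] / -7000 = +0.002014
Head at (602936, 5945103) = 192.44 + (+0.001114)·(115) + (+0.002014)·(145) = 192.86 m.
That is higher than the 192.50 m at B, so the point is upgradient.

upgradient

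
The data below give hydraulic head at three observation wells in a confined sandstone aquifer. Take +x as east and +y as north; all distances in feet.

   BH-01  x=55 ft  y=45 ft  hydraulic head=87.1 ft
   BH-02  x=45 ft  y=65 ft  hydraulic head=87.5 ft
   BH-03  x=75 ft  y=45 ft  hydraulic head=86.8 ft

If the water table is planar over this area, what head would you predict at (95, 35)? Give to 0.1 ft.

86.4 ft

Taking BH-01 as reference: BH-02−BH-01 = (-10, 20, +0.4); BH-03−BH-01 = (20, 0, -0.3).
Solve a·Δx + b·Δy = Δh: det = (-10)·0 − 20·20 = -400.
∂h/∂x = [(+0.4)·0 − (-0.3)·20] / -400 = -0.01500
∂h/∂y = [(-10)·(-0.3) − 20·(+0.4)] / -400 = +0.01250
h(95, 35) = 87.1 + (-0.01500)·(40) + (+0.01250)·(-10) = 87.1 -0.600 -0.125 = 86.375 ft.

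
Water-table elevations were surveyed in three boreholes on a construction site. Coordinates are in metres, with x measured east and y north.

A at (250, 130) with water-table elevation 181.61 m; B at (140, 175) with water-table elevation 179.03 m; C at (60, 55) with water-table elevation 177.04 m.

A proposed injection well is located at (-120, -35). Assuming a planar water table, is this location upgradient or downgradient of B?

downgradient

With h = a·x + b·y + c and A as origin, the differences give:
  (-110)·a + 45·b = -2.58
  (-190)·a + (-75)·b = -4.57
Eliminate b (×(-75) and ×45, subtract): 16800·a = 399.150 → a = ∂h/∂x = +0.02376
Back-substitute: b = ∂h/∂y = +0.0007440.
Head at (-120, -35) = 181.61 + (+0.02376)·(-370) + (+0.0007440)·(-165) = 172.70 m.
That is lower than the 179.03 m at B, so the point is downgradient.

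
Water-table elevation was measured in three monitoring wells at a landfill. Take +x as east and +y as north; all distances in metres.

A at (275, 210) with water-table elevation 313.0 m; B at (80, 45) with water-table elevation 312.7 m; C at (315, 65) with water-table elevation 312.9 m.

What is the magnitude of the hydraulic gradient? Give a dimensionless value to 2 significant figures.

0.0012

Taking A as reference: B−A = (-195, -165, -0.3); C−A = (40, -145, -0.1).
Solve a·Δx + b·Δy = Δh: det = (-195)·(-145) − 40·(-165) = 34875.
∂h/∂x = [(-0.3)·(-145) − (-0.1)·(-165)] / 34875 = +0.0007742
∂h/∂y = [(-195)·(-0.1) − 40·(-0.3)] / 34875 = +0.0009032
|∇h| = √(0.0007742² + 0.0009032²) = 0.00119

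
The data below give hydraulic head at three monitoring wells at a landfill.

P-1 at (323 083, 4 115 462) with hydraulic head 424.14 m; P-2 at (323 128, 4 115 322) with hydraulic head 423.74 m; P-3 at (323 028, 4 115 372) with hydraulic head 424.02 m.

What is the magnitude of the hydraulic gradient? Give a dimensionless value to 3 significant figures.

0.00285

Three-point gradient (reference P-1): Δ to P-2 = (45, -140, -0.40), Δ to P-3 = (-55, -90, -0.12).
∂h/∂x = -0.001634, ∂h/∂y = +0.002332 (det = -11750).
|∇h| = √(-0.001634² + 0.002332²) = 0.002847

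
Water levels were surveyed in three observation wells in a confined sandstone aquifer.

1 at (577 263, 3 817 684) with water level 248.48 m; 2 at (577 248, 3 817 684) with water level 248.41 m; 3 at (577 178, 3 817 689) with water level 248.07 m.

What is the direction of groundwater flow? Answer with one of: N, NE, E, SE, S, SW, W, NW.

NW

With h = a·x + b·y + c and 1 as origin, the differences give:
  (-15)·a + 0·b = -0.07
  (-85)·a + 5·b = -0.41
Eliminate b (×5 and ×0, subtract): -75·a = -0.350 → a = ∂h/∂x = +0.004667
Back-substitute: b = ∂h/∂y = -0.002667.
Flow = −∇h = (-0.004667 east, +0.002667 north), which points northwest.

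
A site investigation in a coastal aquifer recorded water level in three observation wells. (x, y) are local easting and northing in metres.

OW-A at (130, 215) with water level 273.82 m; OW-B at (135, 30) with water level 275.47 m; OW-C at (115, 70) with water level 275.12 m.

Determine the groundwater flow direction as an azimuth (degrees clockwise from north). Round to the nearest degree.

Taking OW-A as reference: OW-B−OW-A = (5, -185, +1.65); OW-C−OW-A = (-15, -145, +1.30).
Determinant of the coordinate differences = 5·(-145) − (-15)·(-185) = -3500.
∂h/∂x = [(+1.65)·(-145) − (+1.30)·(-185)] / -3500 = -0.0003571
∂h/∂y = [5·(+1.30) − (-15)·(+1.65)] / -3500 = -0.008929
Flow direction (−∇h) has components (+0.0003571 E, +0.008929 N).
Azimuth = atan2(E, N) = atan2(+0.0003571, +0.008929) = 2.3° ≈ 002°.

002°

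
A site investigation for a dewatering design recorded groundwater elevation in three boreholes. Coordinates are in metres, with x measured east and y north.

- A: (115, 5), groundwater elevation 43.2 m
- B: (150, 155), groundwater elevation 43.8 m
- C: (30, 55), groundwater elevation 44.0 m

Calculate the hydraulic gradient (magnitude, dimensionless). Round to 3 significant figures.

0.00826

Differences from A: to B (Δx, Δy, Δh) = (35, 150, +0.6); to C = (-85, 50, +0.8).
Solve a·Δx + b·Δy = Δh: det = 35·50 − (-85)·150 = 14500.
∂h/∂x = [(+0.6)·50 − (+0.8)·150] / 14500 = -0.006207
∂h/∂y = [35·(+0.8) − (-85)·(+0.6)] / 14500 = +0.005448
|∇h| = √(-0.006207² + 0.005448²) = 0.008259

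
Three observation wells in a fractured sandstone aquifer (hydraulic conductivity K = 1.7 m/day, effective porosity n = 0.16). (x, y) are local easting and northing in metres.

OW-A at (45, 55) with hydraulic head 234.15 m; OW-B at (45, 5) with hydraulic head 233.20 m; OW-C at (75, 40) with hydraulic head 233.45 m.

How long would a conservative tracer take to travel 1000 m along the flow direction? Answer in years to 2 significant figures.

11 years

With h = a·x + b·y + c and OW-A as origin, the differences give:
  0·a + (-50)·b = -0.95
  30·a + (-15)·b = -0.70
Eliminate b (×(-15) and ×(-50), subtract): 1500·a = -20.750 → a = ∂h/∂x = -0.01383
Back-substitute: b = ∂h/∂y = +0.01900.
|∇h| = √(-0.01383² + 0.01900²) = 0.0235
Seepage velocity v = K·i/n = 1.7 × 0.0235 / 0.16 = 0.2497 m/day.
t = 1000 / 0.2497 = 4005 days = 11 years.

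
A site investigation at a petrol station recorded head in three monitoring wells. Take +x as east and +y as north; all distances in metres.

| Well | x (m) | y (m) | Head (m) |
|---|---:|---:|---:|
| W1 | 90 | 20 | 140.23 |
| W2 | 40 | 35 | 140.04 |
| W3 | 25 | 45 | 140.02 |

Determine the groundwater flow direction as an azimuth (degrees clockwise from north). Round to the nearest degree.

221°

Three-point gradient (reference W1): Δ to W2 = (-50, 15, -0.19), Δ to W3 = (-65, 25, -0.21).
∂h/∂x = +0.005818, ∂h/∂y = +0.006727 (det = -275).
Flow direction (−∇h) has components (-0.005818 E, -0.006727 N).
Azimuth = atan2(E, N) = atan2(-0.005818, -0.006727) = 220.9° ≈ 221°.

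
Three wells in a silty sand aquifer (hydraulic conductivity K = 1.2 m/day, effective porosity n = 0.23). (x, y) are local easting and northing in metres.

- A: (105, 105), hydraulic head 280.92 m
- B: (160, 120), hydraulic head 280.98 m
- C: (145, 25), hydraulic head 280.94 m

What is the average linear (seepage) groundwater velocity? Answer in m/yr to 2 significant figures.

With h = a·x + b·y + c and A as origin, the differences give:
  55·a + 15·b = +0.06
  40·a + (-80)·b = +0.02
Eliminate b (×(-80) and ×15, subtract): -5000·a = -5.100 → a = ∂h/∂x = +0.001020
Back-substitute: b = ∂h/∂y = +0.0002600.
|∇h| = √(0.001020² + 0.0002600²) = 0.001053
Seepage velocity v = K·i/n = 1.2 × 0.001053 / 0.23 = 0.005494 m/day = 2.007 m/yr.

2.0 m/yr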